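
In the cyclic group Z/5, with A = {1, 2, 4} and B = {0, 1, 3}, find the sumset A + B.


Work in Z/5Z: reduce every sum a + b modulo 5.
Enumerate all 9 pairs:
a = 1: 1+0=1, 1+1=2, 1+3=4
a = 2: 2+0=2, 2+1=3, 2+3=0
a = 4: 4+0=4, 4+1=0, 4+3=2
Distinct residues collected: {0, 1, 2, 3, 4}
|A + B| = 5 (out of 5 total residues).

A + B = {0, 1, 2, 3, 4}


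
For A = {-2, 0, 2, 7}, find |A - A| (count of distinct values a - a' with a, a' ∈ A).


A - A = {a - a' : a, a' ∈ A}; |A| = 4.
Bounds: 2|A|-1 ≤ |A - A| ≤ |A|² - |A| + 1, i.e. 7 ≤ |A - A| ≤ 13.
Note: 0 ∈ A - A always (from a - a). The set is symmetric: if d ∈ A - A then -d ∈ A - A.
Enumerate nonzero differences d = a - a' with a > a' (then include -d):
Positive differences: {2, 4, 5, 7, 9}
Full difference set: {0} ∪ (positive diffs) ∪ (negative diffs).
|A - A| = 1 + 2·5 = 11 (matches direct enumeration: 11).

|A - A| = 11


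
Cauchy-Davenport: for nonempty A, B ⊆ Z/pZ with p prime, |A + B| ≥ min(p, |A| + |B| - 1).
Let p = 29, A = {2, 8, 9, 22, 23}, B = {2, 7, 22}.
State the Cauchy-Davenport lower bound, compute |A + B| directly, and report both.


Cauchy-Davenport: |A + B| ≥ min(p, |A| + |B| - 1) for A, B nonempty in Z/pZ.
|A| = 5, |B| = 3, p = 29.
CD lower bound = min(29, 5 + 3 - 1) = min(29, 7) = 7.
Compute A + B mod 29 directly:
a = 2: 2+2=4, 2+7=9, 2+22=24
a = 8: 8+2=10, 8+7=15, 8+22=1
a = 9: 9+2=11, 9+7=16, 9+22=2
a = 22: 22+2=24, 22+7=0, 22+22=15
a = 23: 23+2=25, 23+7=1, 23+22=16
A + B = {0, 1, 2, 4, 9, 10, 11, 15, 16, 24, 25}, so |A + B| = 11.
Verify: 11 ≥ 7? Yes ✓.

CD lower bound = 7, actual |A + B| = 11.


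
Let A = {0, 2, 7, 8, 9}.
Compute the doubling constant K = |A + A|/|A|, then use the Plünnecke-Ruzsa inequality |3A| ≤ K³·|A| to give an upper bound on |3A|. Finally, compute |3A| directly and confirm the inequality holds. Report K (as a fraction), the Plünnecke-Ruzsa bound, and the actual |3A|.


|A| = 5.
Step 1: Compute A + A by enumerating all 25 pairs.
A + A = {0, 2, 4, 7, 8, 9, 10, 11, 14, 15, 16, 17, 18}, so |A + A| = 13.
Step 2: Doubling constant K = |A + A|/|A| = 13/5 = 13/5 ≈ 2.6000.
Step 3: Plünnecke-Ruzsa gives |3A| ≤ K³·|A| = (2.6000)³ · 5 ≈ 87.8800.
Step 4: Compute 3A = A + A + A directly by enumerating all triples (a,b,c) ∈ A³; |3A| = 25.
Step 5: Check 25 ≤ 87.8800? Yes ✓.

K = 13/5, Plünnecke-Ruzsa bound K³|A| ≈ 87.8800, |3A| = 25, inequality holds.


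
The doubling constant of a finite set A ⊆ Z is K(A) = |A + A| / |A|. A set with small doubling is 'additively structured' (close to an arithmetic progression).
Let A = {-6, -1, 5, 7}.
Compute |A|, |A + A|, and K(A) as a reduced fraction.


|A| = 4.
Compute A + A by enumerating all 16 pairs.
A + A = {-12, -7, -2, -1, 1, 4, 6, 10, 12, 14}, so |A + A| = 10.
K = |A + A| / |A| = 10/4 = 5/2 ≈ 2.5000.
Reference: AP of size 4 gives K = 7/4 ≈ 1.7500; a fully generic set of size 4 gives K ≈ 2.5000.

|A| = 4, |A + A| = 10, K = 10/4 = 5/2.


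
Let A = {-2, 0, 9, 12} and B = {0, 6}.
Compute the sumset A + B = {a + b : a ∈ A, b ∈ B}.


A + B = {a + b : a ∈ A, b ∈ B}.
Enumerate all |A|·|B| = 4·2 = 8 pairs (a, b) and collect distinct sums.
a = -2: -2+0=-2, -2+6=4
a = 0: 0+0=0, 0+6=6
a = 9: 9+0=9, 9+6=15
a = 12: 12+0=12, 12+6=18
Collecting distinct sums: A + B = {-2, 0, 4, 6, 9, 12, 15, 18}
|A + B| = 8

A + B = {-2, 0, 4, 6, 9, 12, 15, 18}


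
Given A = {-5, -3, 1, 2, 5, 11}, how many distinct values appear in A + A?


A + A = {a + a' : a, a' ∈ A}; |A| = 6.
General bounds: 2|A| - 1 ≤ |A + A| ≤ |A|(|A|+1)/2, i.e. 11 ≤ |A + A| ≤ 21.
Lower bound 2|A|-1 is attained iff A is an arithmetic progression.
Enumerate sums a + a' for a ≤ a' (symmetric, so this suffices):
a = -5: -5+-5=-10, -5+-3=-8, -5+1=-4, -5+2=-3, -5+5=0, -5+11=6
a = -3: -3+-3=-6, -3+1=-2, -3+2=-1, -3+5=2, -3+11=8
a = 1: 1+1=2, 1+2=3, 1+5=6, 1+11=12
a = 2: 2+2=4, 2+5=7, 2+11=13
a = 5: 5+5=10, 5+11=16
a = 11: 11+11=22
Distinct sums: {-10, -8, -6, -4, -3, -2, -1, 0, 2, 3, 4, 6, 7, 8, 10, 12, 13, 16, 22}
|A + A| = 19

|A + A| = 19


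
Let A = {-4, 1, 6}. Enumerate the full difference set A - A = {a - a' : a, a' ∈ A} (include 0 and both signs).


A - A = {a - a' : a, a' ∈ A}.
Compute a - a' for each ordered pair (a, a'):
a = -4: -4--4=0, -4-1=-5, -4-6=-10
a = 1: 1--4=5, 1-1=0, 1-6=-5
a = 6: 6--4=10, 6-1=5, 6-6=0
Collecting distinct values (and noting 0 appears from a-a):
A - A = {-10, -5, 0, 5, 10}
|A - A| = 5

A - A = {-10, -5, 0, 5, 10}


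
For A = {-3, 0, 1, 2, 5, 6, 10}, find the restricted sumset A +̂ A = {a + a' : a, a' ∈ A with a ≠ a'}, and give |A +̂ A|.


Restricted sumset: A +̂ A = {a + a' : a ∈ A, a' ∈ A, a ≠ a'}.
Equivalently, take A + A and drop any sum 2a that is achievable ONLY as a + a for a ∈ A (i.e. sums representable only with equal summands).
Enumerate pairs (a, a') with a < a' (symmetric, so each unordered pair gives one sum; this covers all a ≠ a'):
  -3 + 0 = -3
  -3 + 1 = -2
  -3 + 2 = -1
  -3 + 5 = 2
  -3 + 6 = 3
  -3 + 10 = 7
  0 + 1 = 1
  0 + 2 = 2
  0 + 5 = 5
  0 + 6 = 6
  0 + 10 = 10
  1 + 2 = 3
  1 + 5 = 6
  1 + 6 = 7
  1 + 10 = 11
  2 + 5 = 7
  2 + 6 = 8
  2 + 10 = 12
  5 + 6 = 11
  5 + 10 = 15
  6 + 10 = 16
Collected distinct sums: {-3, -2, -1, 1, 2, 3, 5, 6, 7, 8, 10, 11, 12, 15, 16}
|A +̂ A| = 15
(Reference bound: |A +̂ A| ≥ 2|A| - 3 for |A| ≥ 2, with |A| = 7 giving ≥ 11.)

|A +̂ A| = 15


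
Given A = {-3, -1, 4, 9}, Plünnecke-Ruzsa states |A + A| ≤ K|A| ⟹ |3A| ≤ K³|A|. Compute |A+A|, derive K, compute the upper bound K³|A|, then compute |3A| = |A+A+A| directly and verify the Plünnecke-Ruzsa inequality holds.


|A| = 4.
Step 1: Compute A + A by enumerating all 16 pairs.
A + A = {-6, -4, -2, 1, 3, 6, 8, 13, 18}, so |A + A| = 9.
Step 2: Doubling constant K = |A + A|/|A| = 9/4 = 9/4 ≈ 2.2500.
Step 3: Plünnecke-Ruzsa gives |3A| ≤ K³·|A| = (2.2500)³ · 4 ≈ 45.5625.
Step 4: Compute 3A = A + A + A directly by enumerating all triples (a,b,c) ∈ A³; |3A| = 16.
Step 5: Check 16 ≤ 45.5625? Yes ✓.

K = 9/4, Plünnecke-Ruzsa bound K³|A| ≈ 45.5625, |3A| = 16, inequality holds.


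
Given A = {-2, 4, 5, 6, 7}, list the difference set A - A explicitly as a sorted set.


A - A = {a - a' : a, a' ∈ A}.
Compute a - a' for each ordered pair (a, a'):
a = -2: -2--2=0, -2-4=-6, -2-5=-7, -2-6=-8, -2-7=-9
a = 4: 4--2=6, 4-4=0, 4-5=-1, 4-6=-2, 4-7=-3
a = 5: 5--2=7, 5-4=1, 5-5=0, 5-6=-1, 5-7=-2
a = 6: 6--2=8, 6-4=2, 6-5=1, 6-6=0, 6-7=-1
a = 7: 7--2=9, 7-4=3, 7-5=2, 7-6=1, 7-7=0
Collecting distinct values (and noting 0 appears from a-a):
A - A = {-9, -8, -7, -6, -3, -2, -1, 0, 1, 2, 3, 6, 7, 8, 9}
|A - A| = 15

A - A = {-9, -8, -7, -6, -3, -2, -1, 0, 1, 2, 3, 6, 7, 8, 9}


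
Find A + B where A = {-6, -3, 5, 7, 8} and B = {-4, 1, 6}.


A + B = {a + b : a ∈ A, b ∈ B}.
Enumerate all |A|·|B| = 5·3 = 15 pairs (a, b) and collect distinct sums.
a = -6: -6+-4=-10, -6+1=-5, -6+6=0
a = -3: -3+-4=-7, -3+1=-2, -3+6=3
a = 5: 5+-4=1, 5+1=6, 5+6=11
a = 7: 7+-4=3, 7+1=8, 7+6=13
a = 8: 8+-4=4, 8+1=9, 8+6=14
Collecting distinct sums: A + B = {-10, -7, -5, -2, 0, 1, 3, 4, 6, 8, 9, 11, 13, 14}
|A + B| = 14

A + B = {-10, -7, -5, -2, 0, 1, 3, 4, 6, 8, 9, 11, 13, 14}


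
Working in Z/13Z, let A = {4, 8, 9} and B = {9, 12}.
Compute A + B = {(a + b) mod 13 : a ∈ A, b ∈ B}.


Work in Z/13Z: reduce every sum a + b modulo 13.
Enumerate all 6 pairs:
a = 4: 4+9=0, 4+12=3
a = 8: 8+9=4, 8+12=7
a = 9: 9+9=5, 9+12=8
Distinct residues collected: {0, 3, 4, 5, 7, 8}
|A + B| = 6 (out of 13 total residues).

A + B = {0, 3, 4, 5, 7, 8}


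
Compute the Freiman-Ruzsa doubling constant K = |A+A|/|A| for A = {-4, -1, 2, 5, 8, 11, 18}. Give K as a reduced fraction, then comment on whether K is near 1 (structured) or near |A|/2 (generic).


|A| = 7.
Compute A + A by enumerating all 49 pairs.
A + A = {-8, -5, -2, 1, 4, 7, 10, 13, 14, 16, 17, 19, 20, 22, 23, 26, 29, 36}, so |A + A| = 18.
K = |A + A| / |A| = 18/7 (already in lowest terms) ≈ 2.5714.
Reference: AP of size 7 gives K = 13/7 ≈ 1.8571; a fully generic set of size 7 gives K ≈ 4.0000.

|A| = 7, |A + A| = 18, K = 18/7.


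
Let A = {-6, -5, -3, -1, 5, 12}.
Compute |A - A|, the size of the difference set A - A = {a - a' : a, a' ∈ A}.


A - A = {a - a' : a, a' ∈ A}; |A| = 6.
Bounds: 2|A|-1 ≤ |A - A| ≤ |A|² - |A| + 1, i.e. 11 ≤ |A - A| ≤ 31.
Note: 0 ∈ A - A always (from a - a). The set is symmetric: if d ∈ A - A then -d ∈ A - A.
Enumerate nonzero differences d = a - a' with a > a' (then include -d):
Positive differences: {1, 2, 3, 4, 5, 6, 7, 8, 10, 11, 13, 15, 17, 18}
Full difference set: {0} ∪ (positive diffs) ∪ (negative diffs).
|A - A| = 1 + 2·14 = 29 (matches direct enumeration: 29).

|A - A| = 29


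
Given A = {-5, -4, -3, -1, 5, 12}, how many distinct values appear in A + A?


A + A = {a + a' : a, a' ∈ A}; |A| = 6.
General bounds: 2|A| - 1 ≤ |A + A| ≤ |A|(|A|+1)/2, i.e. 11 ≤ |A + A| ≤ 21.
Lower bound 2|A|-1 is attained iff A is an arithmetic progression.
Enumerate sums a + a' for a ≤ a' (symmetric, so this suffices):
a = -5: -5+-5=-10, -5+-4=-9, -5+-3=-8, -5+-1=-6, -5+5=0, -5+12=7
a = -4: -4+-4=-8, -4+-3=-7, -4+-1=-5, -4+5=1, -4+12=8
a = -3: -3+-3=-6, -3+-1=-4, -3+5=2, -3+12=9
a = -1: -1+-1=-2, -1+5=4, -1+12=11
a = 5: 5+5=10, 5+12=17
a = 12: 12+12=24
Distinct sums: {-10, -9, -8, -7, -6, -5, -4, -2, 0, 1, 2, 4, 7, 8, 9, 10, 11, 17, 24}
|A + A| = 19

|A + A| = 19


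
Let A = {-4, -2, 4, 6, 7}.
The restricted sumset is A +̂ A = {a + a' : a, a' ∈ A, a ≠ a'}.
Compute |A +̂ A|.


Restricted sumset: A +̂ A = {a + a' : a ∈ A, a' ∈ A, a ≠ a'}.
Equivalently, take A + A and drop any sum 2a that is achievable ONLY as a + a for a ∈ A (i.e. sums representable only with equal summands).
Enumerate pairs (a, a') with a < a' (symmetric, so each unordered pair gives one sum; this covers all a ≠ a'):
  -4 + -2 = -6
  -4 + 4 = 0
  -4 + 6 = 2
  -4 + 7 = 3
  -2 + 4 = 2
  -2 + 6 = 4
  -2 + 7 = 5
  4 + 6 = 10
  4 + 7 = 11
  6 + 7 = 13
Collected distinct sums: {-6, 0, 2, 3, 4, 5, 10, 11, 13}
|A +̂ A| = 9
(Reference bound: |A +̂ A| ≥ 2|A| - 3 for |A| ≥ 2, with |A| = 5 giving ≥ 7.)

|A +̂ A| = 9


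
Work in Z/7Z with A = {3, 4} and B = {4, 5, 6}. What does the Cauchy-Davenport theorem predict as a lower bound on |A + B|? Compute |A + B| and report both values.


Cauchy-Davenport: |A + B| ≥ min(p, |A| + |B| - 1) for A, B nonempty in Z/pZ.
|A| = 2, |B| = 3, p = 7.
CD lower bound = min(7, 2 + 3 - 1) = min(7, 4) = 4.
Compute A + B mod 7 directly:
a = 3: 3+4=0, 3+5=1, 3+6=2
a = 4: 4+4=1, 4+5=2, 4+6=3
A + B = {0, 1, 2, 3}, so |A + B| = 4.
Verify: 4 ≥ 4? Yes ✓.

CD lower bound = 4, actual |A + B| = 4.


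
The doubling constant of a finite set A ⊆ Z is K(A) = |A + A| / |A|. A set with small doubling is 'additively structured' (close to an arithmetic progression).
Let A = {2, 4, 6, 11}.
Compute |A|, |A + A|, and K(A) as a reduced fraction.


|A| = 4.
Compute A + A by enumerating all 16 pairs.
A + A = {4, 6, 8, 10, 12, 13, 15, 17, 22}, so |A + A| = 9.
K = |A + A| / |A| = 9/4 (already in lowest terms) ≈ 2.2500.
Reference: AP of size 4 gives K = 7/4 ≈ 1.7500; a fully generic set of size 4 gives K ≈ 2.5000.

|A| = 4, |A + A| = 9, K = 9/4.


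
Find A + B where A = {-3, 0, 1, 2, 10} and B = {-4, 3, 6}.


A + B = {a + b : a ∈ A, b ∈ B}.
Enumerate all |A|·|B| = 5·3 = 15 pairs (a, b) and collect distinct sums.
a = -3: -3+-4=-7, -3+3=0, -3+6=3
a = 0: 0+-4=-4, 0+3=3, 0+6=6
a = 1: 1+-4=-3, 1+3=4, 1+6=7
a = 2: 2+-4=-2, 2+3=5, 2+6=8
a = 10: 10+-4=6, 10+3=13, 10+6=16
Collecting distinct sums: A + B = {-7, -4, -3, -2, 0, 3, 4, 5, 6, 7, 8, 13, 16}
|A + B| = 13

A + B = {-7, -4, -3, -2, 0, 3, 4, 5, 6, 7, 8, 13, 16}


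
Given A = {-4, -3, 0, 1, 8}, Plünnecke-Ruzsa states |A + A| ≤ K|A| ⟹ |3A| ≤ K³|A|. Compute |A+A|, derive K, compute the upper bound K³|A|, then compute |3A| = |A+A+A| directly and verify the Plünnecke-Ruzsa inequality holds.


|A| = 5.
Step 1: Compute A + A by enumerating all 25 pairs.
A + A = {-8, -7, -6, -4, -3, -2, 0, 1, 2, 4, 5, 8, 9, 16}, so |A + A| = 14.
Step 2: Doubling constant K = |A + A|/|A| = 14/5 = 14/5 ≈ 2.8000.
Step 3: Plünnecke-Ruzsa gives |3A| ≤ K³·|A| = (2.8000)³ · 5 ≈ 109.7600.
Step 4: Compute 3A = A + A + A directly by enumerating all triples (a,b,c) ∈ A³; |3A| = 27.
Step 5: Check 27 ≤ 109.7600? Yes ✓.

K = 14/5, Plünnecke-Ruzsa bound K³|A| ≈ 109.7600, |3A| = 27, inequality holds.


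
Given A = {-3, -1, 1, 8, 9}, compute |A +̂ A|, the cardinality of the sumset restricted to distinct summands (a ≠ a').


Restricted sumset: A +̂ A = {a + a' : a ∈ A, a' ∈ A, a ≠ a'}.
Equivalently, take A + A and drop any sum 2a that is achievable ONLY as a + a for a ∈ A (i.e. sums representable only with equal summands).
Enumerate pairs (a, a') with a < a' (symmetric, so each unordered pair gives one sum; this covers all a ≠ a'):
  -3 + -1 = -4
  -3 + 1 = -2
  -3 + 8 = 5
  -3 + 9 = 6
  -1 + 1 = 0
  -1 + 8 = 7
  -1 + 9 = 8
  1 + 8 = 9
  1 + 9 = 10
  8 + 9 = 17
Collected distinct sums: {-4, -2, 0, 5, 6, 7, 8, 9, 10, 17}
|A +̂ A| = 10
(Reference bound: |A +̂ A| ≥ 2|A| - 3 for |A| ≥ 2, with |A| = 5 giving ≥ 7.)

|A +̂ A| = 10


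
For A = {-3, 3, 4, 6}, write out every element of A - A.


A - A = {a - a' : a, a' ∈ A}.
Compute a - a' for each ordered pair (a, a'):
a = -3: -3--3=0, -3-3=-6, -3-4=-7, -3-6=-9
a = 3: 3--3=6, 3-3=0, 3-4=-1, 3-6=-3
a = 4: 4--3=7, 4-3=1, 4-4=0, 4-6=-2
a = 6: 6--3=9, 6-3=3, 6-4=2, 6-6=0
Collecting distinct values (and noting 0 appears from a-a):
A - A = {-9, -7, -6, -3, -2, -1, 0, 1, 2, 3, 6, 7, 9}
|A - A| = 13

A - A = {-9, -7, -6, -3, -2, -1, 0, 1, 2, 3, 6, 7, 9}


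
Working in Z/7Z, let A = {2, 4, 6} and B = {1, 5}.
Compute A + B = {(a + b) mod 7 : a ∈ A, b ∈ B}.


Work in Z/7Z: reduce every sum a + b modulo 7.
Enumerate all 6 pairs:
a = 2: 2+1=3, 2+5=0
a = 4: 4+1=5, 4+5=2
a = 6: 6+1=0, 6+5=4
Distinct residues collected: {0, 2, 3, 4, 5}
|A + B| = 5 (out of 7 total residues).

A + B = {0, 2, 3, 4, 5}


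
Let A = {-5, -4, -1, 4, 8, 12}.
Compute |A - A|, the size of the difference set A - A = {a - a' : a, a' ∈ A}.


A - A = {a - a' : a, a' ∈ A}; |A| = 6.
Bounds: 2|A|-1 ≤ |A - A| ≤ |A|² - |A| + 1, i.e. 11 ≤ |A - A| ≤ 31.
Note: 0 ∈ A - A always (from a - a). The set is symmetric: if d ∈ A - A then -d ∈ A - A.
Enumerate nonzero differences d = a - a' with a > a' (then include -d):
Positive differences: {1, 3, 4, 5, 8, 9, 12, 13, 16, 17}
Full difference set: {0} ∪ (positive diffs) ∪ (negative diffs).
|A - A| = 1 + 2·10 = 21 (matches direct enumeration: 21).

|A - A| = 21


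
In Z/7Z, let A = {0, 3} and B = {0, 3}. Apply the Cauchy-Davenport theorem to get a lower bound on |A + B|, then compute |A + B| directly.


Cauchy-Davenport: |A + B| ≥ min(p, |A| + |B| - 1) for A, B nonempty in Z/pZ.
|A| = 2, |B| = 2, p = 7.
CD lower bound = min(7, 2 + 2 - 1) = min(7, 3) = 3.
Compute A + B mod 7 directly:
a = 0: 0+0=0, 0+3=3
a = 3: 3+0=3, 3+3=6
A + B = {0, 3, 6}, so |A + B| = 3.
Verify: 3 ≥ 3? Yes ✓.

CD lower bound = 3, actual |A + B| = 3.


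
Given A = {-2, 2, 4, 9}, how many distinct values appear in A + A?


A + A = {a + a' : a, a' ∈ A}; |A| = 4.
General bounds: 2|A| - 1 ≤ |A + A| ≤ |A|(|A|+1)/2, i.e. 7 ≤ |A + A| ≤ 10.
Lower bound 2|A|-1 is attained iff A is an arithmetic progression.
Enumerate sums a + a' for a ≤ a' (symmetric, so this suffices):
a = -2: -2+-2=-4, -2+2=0, -2+4=2, -2+9=7
a = 2: 2+2=4, 2+4=6, 2+9=11
a = 4: 4+4=8, 4+9=13
a = 9: 9+9=18
Distinct sums: {-4, 0, 2, 4, 6, 7, 8, 11, 13, 18}
|A + A| = 10

|A + A| = 10


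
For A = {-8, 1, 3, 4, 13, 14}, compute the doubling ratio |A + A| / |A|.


|A| = 6.
Compute A + A by enumerating all 36 pairs.
A + A = {-16, -7, -5, -4, 2, 4, 5, 6, 7, 8, 14, 15, 16, 17, 18, 26, 27, 28}, so |A + A| = 18.
K = |A + A| / |A| = 18/6 = 3/1 ≈ 3.0000.
Reference: AP of size 6 gives K = 11/6 ≈ 1.8333; a fully generic set of size 6 gives K ≈ 3.5000.

|A| = 6, |A + A| = 18, K = 18/6 = 3/1.


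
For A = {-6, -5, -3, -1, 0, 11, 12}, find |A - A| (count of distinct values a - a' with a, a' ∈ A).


A - A = {a - a' : a, a' ∈ A}; |A| = 7.
Bounds: 2|A|-1 ≤ |A - A| ≤ |A|² - |A| + 1, i.e. 13 ≤ |A - A| ≤ 43.
Note: 0 ∈ A - A always (from a - a). The set is symmetric: if d ∈ A - A then -d ∈ A - A.
Enumerate nonzero differences d = a - a' with a > a' (then include -d):
Positive differences: {1, 2, 3, 4, 5, 6, 11, 12, 13, 14, 15, 16, 17, 18}
Full difference set: {0} ∪ (positive diffs) ∪ (negative diffs).
|A - A| = 1 + 2·14 = 29 (matches direct enumeration: 29).

|A - A| = 29


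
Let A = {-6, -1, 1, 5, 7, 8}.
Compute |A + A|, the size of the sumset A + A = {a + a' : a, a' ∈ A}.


A + A = {a + a' : a, a' ∈ A}; |A| = 6.
General bounds: 2|A| - 1 ≤ |A + A| ≤ |A|(|A|+1)/2, i.e. 11 ≤ |A + A| ≤ 21.
Lower bound 2|A|-1 is attained iff A is an arithmetic progression.
Enumerate sums a + a' for a ≤ a' (symmetric, so this suffices):
a = -6: -6+-6=-12, -6+-1=-7, -6+1=-5, -6+5=-1, -6+7=1, -6+8=2
a = -1: -1+-1=-2, -1+1=0, -1+5=4, -1+7=6, -1+8=7
a = 1: 1+1=2, 1+5=6, 1+7=8, 1+8=9
a = 5: 5+5=10, 5+7=12, 5+8=13
a = 7: 7+7=14, 7+8=15
a = 8: 8+8=16
Distinct sums: {-12, -7, -5, -2, -1, 0, 1, 2, 4, 6, 7, 8, 9, 10, 12, 13, 14, 15, 16}
|A + A| = 19

|A + A| = 19


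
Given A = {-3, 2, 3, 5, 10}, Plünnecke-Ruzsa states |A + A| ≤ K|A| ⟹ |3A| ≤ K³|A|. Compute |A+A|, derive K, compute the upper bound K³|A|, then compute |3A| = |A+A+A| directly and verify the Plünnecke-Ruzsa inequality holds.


|A| = 5.
Step 1: Compute A + A by enumerating all 25 pairs.
A + A = {-6, -1, 0, 2, 4, 5, 6, 7, 8, 10, 12, 13, 15, 20}, so |A + A| = 14.
Step 2: Doubling constant K = |A + A|/|A| = 14/5 = 14/5 ≈ 2.8000.
Step 3: Plünnecke-Ruzsa gives |3A| ≤ K³·|A| = (2.8000)³ · 5 ≈ 109.7600.
Step 4: Compute 3A = A + A + A directly by enumerating all triples (a,b,c) ∈ A³; |3A| = 27.
Step 5: Check 27 ≤ 109.7600? Yes ✓.

K = 14/5, Plünnecke-Ruzsa bound K³|A| ≈ 109.7600, |3A| = 27, inequality holds.


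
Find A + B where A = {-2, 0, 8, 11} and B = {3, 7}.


A + B = {a + b : a ∈ A, b ∈ B}.
Enumerate all |A|·|B| = 4·2 = 8 pairs (a, b) and collect distinct sums.
a = -2: -2+3=1, -2+7=5
a = 0: 0+3=3, 0+7=7
a = 8: 8+3=11, 8+7=15
a = 11: 11+3=14, 11+7=18
Collecting distinct sums: A + B = {1, 3, 5, 7, 11, 14, 15, 18}
|A + B| = 8

A + B = {1, 3, 5, 7, 11, 14, 15, 18}


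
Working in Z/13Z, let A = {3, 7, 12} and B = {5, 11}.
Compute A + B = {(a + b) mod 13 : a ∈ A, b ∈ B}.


Work in Z/13Z: reduce every sum a + b modulo 13.
Enumerate all 6 pairs:
a = 3: 3+5=8, 3+11=1
a = 7: 7+5=12, 7+11=5
a = 12: 12+5=4, 12+11=10
Distinct residues collected: {1, 4, 5, 8, 10, 12}
|A + B| = 6 (out of 13 total residues).

A + B = {1, 4, 5, 8, 10, 12}


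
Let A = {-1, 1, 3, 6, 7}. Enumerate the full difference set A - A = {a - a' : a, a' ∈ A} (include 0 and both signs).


A - A = {a - a' : a, a' ∈ A}.
Compute a - a' for each ordered pair (a, a'):
a = -1: -1--1=0, -1-1=-2, -1-3=-4, -1-6=-7, -1-7=-8
a = 1: 1--1=2, 1-1=0, 1-3=-2, 1-6=-5, 1-7=-6
a = 3: 3--1=4, 3-1=2, 3-3=0, 3-6=-3, 3-7=-4
a = 6: 6--1=7, 6-1=5, 6-3=3, 6-6=0, 6-7=-1
a = 7: 7--1=8, 7-1=6, 7-3=4, 7-6=1, 7-7=0
Collecting distinct values (and noting 0 appears from a-a):
A - A = {-8, -7, -6, -5, -4, -3, -2, -1, 0, 1, 2, 3, 4, 5, 6, 7, 8}
|A - A| = 17

A - A = {-8, -7, -6, -5, -4, -3, -2, -1, 0, 1, 2, 3, 4, 5, 6, 7, 8}


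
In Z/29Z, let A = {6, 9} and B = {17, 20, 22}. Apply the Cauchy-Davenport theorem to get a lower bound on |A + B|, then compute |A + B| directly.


Cauchy-Davenport: |A + B| ≥ min(p, |A| + |B| - 1) for A, B nonempty in Z/pZ.
|A| = 2, |B| = 3, p = 29.
CD lower bound = min(29, 2 + 3 - 1) = min(29, 4) = 4.
Compute A + B mod 29 directly:
a = 6: 6+17=23, 6+20=26, 6+22=28
a = 9: 9+17=26, 9+20=0, 9+22=2
A + B = {0, 2, 23, 26, 28}, so |A + B| = 5.
Verify: 5 ≥ 4? Yes ✓.

CD lower bound = 4, actual |A + B| = 5.


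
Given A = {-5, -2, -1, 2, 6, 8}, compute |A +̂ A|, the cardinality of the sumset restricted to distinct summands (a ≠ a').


Restricted sumset: A +̂ A = {a + a' : a ∈ A, a' ∈ A, a ≠ a'}.
Equivalently, take A + A and drop any sum 2a that is achievable ONLY as a + a for a ∈ A (i.e. sums representable only with equal summands).
Enumerate pairs (a, a') with a < a' (symmetric, so each unordered pair gives one sum; this covers all a ≠ a'):
  -5 + -2 = -7
  -5 + -1 = -6
  -5 + 2 = -3
  -5 + 6 = 1
  -5 + 8 = 3
  -2 + -1 = -3
  -2 + 2 = 0
  -2 + 6 = 4
  -2 + 8 = 6
  -1 + 2 = 1
  -1 + 6 = 5
  -1 + 8 = 7
  2 + 6 = 8
  2 + 8 = 10
  6 + 8 = 14
Collected distinct sums: {-7, -6, -3, 0, 1, 3, 4, 5, 6, 7, 8, 10, 14}
|A +̂ A| = 13
(Reference bound: |A +̂ A| ≥ 2|A| - 3 for |A| ≥ 2, with |A| = 6 giving ≥ 9.)

|A +̂ A| = 13


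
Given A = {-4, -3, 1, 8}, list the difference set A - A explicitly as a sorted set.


A - A = {a - a' : a, a' ∈ A}.
Compute a - a' for each ordered pair (a, a'):
a = -4: -4--4=0, -4--3=-1, -4-1=-5, -4-8=-12
a = -3: -3--4=1, -3--3=0, -3-1=-4, -3-8=-11
a = 1: 1--4=5, 1--3=4, 1-1=0, 1-8=-7
a = 8: 8--4=12, 8--3=11, 8-1=7, 8-8=0
Collecting distinct values (and noting 0 appears from a-a):
A - A = {-12, -11, -7, -5, -4, -1, 0, 1, 4, 5, 7, 11, 12}
|A - A| = 13

A - A = {-12, -11, -7, -5, -4, -1, 0, 1, 4, 5, 7, 11, 12}


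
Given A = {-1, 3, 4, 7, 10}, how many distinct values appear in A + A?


A + A = {a + a' : a, a' ∈ A}; |A| = 5.
General bounds: 2|A| - 1 ≤ |A + A| ≤ |A|(|A|+1)/2, i.e. 9 ≤ |A + A| ≤ 15.
Lower bound 2|A|-1 is attained iff A is an arithmetic progression.
Enumerate sums a + a' for a ≤ a' (symmetric, so this suffices):
a = -1: -1+-1=-2, -1+3=2, -1+4=3, -1+7=6, -1+10=9
a = 3: 3+3=6, 3+4=7, 3+7=10, 3+10=13
a = 4: 4+4=8, 4+7=11, 4+10=14
a = 7: 7+7=14, 7+10=17
a = 10: 10+10=20
Distinct sums: {-2, 2, 3, 6, 7, 8, 9, 10, 11, 13, 14, 17, 20}
|A + A| = 13

|A + A| = 13


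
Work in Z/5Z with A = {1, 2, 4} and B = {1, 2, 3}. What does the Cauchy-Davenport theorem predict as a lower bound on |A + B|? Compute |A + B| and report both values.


Cauchy-Davenport: |A + B| ≥ min(p, |A| + |B| - 1) for A, B nonempty in Z/pZ.
|A| = 3, |B| = 3, p = 5.
CD lower bound = min(5, 3 + 3 - 1) = min(5, 5) = 5.
Compute A + B mod 5 directly:
a = 1: 1+1=2, 1+2=3, 1+3=4
a = 2: 2+1=3, 2+2=4, 2+3=0
a = 4: 4+1=0, 4+2=1, 4+3=2
A + B = {0, 1, 2, 3, 4}, so |A + B| = 5.
Verify: 5 ≥ 5? Yes ✓.

CD lower bound = 5, actual |A + B| = 5.


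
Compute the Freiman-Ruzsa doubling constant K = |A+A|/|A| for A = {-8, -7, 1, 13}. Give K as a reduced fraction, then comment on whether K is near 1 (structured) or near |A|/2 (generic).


|A| = 4.
Compute A + A by enumerating all 16 pairs.
A + A = {-16, -15, -14, -7, -6, 2, 5, 6, 14, 26}, so |A + A| = 10.
K = |A + A| / |A| = 10/4 = 5/2 ≈ 2.5000.
Reference: AP of size 4 gives K = 7/4 ≈ 1.7500; a fully generic set of size 4 gives K ≈ 2.5000.

|A| = 4, |A + A| = 10, K = 10/4 = 5/2.


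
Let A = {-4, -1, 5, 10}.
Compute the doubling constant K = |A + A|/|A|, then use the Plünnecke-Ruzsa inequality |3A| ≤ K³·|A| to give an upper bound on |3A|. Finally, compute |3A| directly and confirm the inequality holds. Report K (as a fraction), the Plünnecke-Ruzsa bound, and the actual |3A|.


|A| = 4.
Step 1: Compute A + A by enumerating all 16 pairs.
A + A = {-8, -5, -2, 1, 4, 6, 9, 10, 15, 20}, so |A + A| = 10.
Step 2: Doubling constant K = |A + A|/|A| = 10/4 = 10/4 ≈ 2.5000.
Step 3: Plünnecke-Ruzsa gives |3A| ≤ K³·|A| = (2.5000)³ · 4 ≈ 62.5000.
Step 4: Compute 3A = A + A + A directly by enumerating all triples (a,b,c) ∈ A³; |3A| = 19.
Step 5: Check 19 ≤ 62.5000? Yes ✓.

K = 10/4, Plünnecke-Ruzsa bound K³|A| ≈ 62.5000, |3A| = 19, inequality holds.


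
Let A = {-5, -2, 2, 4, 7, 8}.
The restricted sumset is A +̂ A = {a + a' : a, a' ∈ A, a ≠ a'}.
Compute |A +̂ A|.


Restricted sumset: A +̂ A = {a + a' : a ∈ A, a' ∈ A, a ≠ a'}.
Equivalently, take A + A and drop any sum 2a that is achievable ONLY as a + a for a ∈ A (i.e. sums representable only with equal summands).
Enumerate pairs (a, a') with a < a' (symmetric, so each unordered pair gives one sum; this covers all a ≠ a'):
  -5 + -2 = -7
  -5 + 2 = -3
  -5 + 4 = -1
  -5 + 7 = 2
  -5 + 8 = 3
  -2 + 2 = 0
  -2 + 4 = 2
  -2 + 7 = 5
  -2 + 8 = 6
  2 + 4 = 6
  2 + 7 = 9
  2 + 8 = 10
  4 + 7 = 11
  4 + 8 = 12
  7 + 8 = 15
Collected distinct sums: {-7, -3, -1, 0, 2, 3, 5, 6, 9, 10, 11, 12, 15}
|A +̂ A| = 13
(Reference bound: |A +̂ A| ≥ 2|A| - 3 for |A| ≥ 2, with |A| = 6 giving ≥ 9.)

|A +̂ A| = 13


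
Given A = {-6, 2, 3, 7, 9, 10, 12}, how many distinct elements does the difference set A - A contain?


A - A = {a - a' : a, a' ∈ A}; |A| = 7.
Bounds: 2|A|-1 ≤ |A - A| ≤ |A|² - |A| + 1, i.e. 13 ≤ |A - A| ≤ 43.
Note: 0 ∈ A - A always (from a - a). The set is symmetric: if d ∈ A - A then -d ∈ A - A.
Enumerate nonzero differences d = a - a' with a > a' (then include -d):
Positive differences: {1, 2, 3, 4, 5, 6, 7, 8, 9, 10, 13, 15, 16, 18}
Full difference set: {0} ∪ (positive diffs) ∪ (negative diffs).
|A - A| = 1 + 2·14 = 29 (matches direct enumeration: 29).

|A - A| = 29


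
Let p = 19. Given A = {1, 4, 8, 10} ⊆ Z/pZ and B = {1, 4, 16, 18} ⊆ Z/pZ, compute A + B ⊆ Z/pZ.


Work in Z/19Z: reduce every sum a + b modulo 19.
Enumerate all 16 pairs:
a = 1: 1+1=2, 1+4=5, 1+16=17, 1+18=0
a = 4: 4+1=5, 4+4=8, 4+16=1, 4+18=3
a = 8: 8+1=9, 8+4=12, 8+16=5, 8+18=7
a = 10: 10+1=11, 10+4=14, 10+16=7, 10+18=9
Distinct residues collected: {0, 1, 2, 3, 5, 7, 8, 9, 11, 12, 14, 17}
|A + B| = 12 (out of 19 total residues).

A + B = {0, 1, 2, 3, 5, 7, 8, 9, 11, 12, 14, 17}


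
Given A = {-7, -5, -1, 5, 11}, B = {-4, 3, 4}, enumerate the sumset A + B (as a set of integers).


A + B = {a + b : a ∈ A, b ∈ B}.
Enumerate all |A|·|B| = 5·3 = 15 pairs (a, b) and collect distinct sums.
a = -7: -7+-4=-11, -7+3=-4, -7+4=-3
a = -5: -5+-4=-9, -5+3=-2, -5+4=-1
a = -1: -1+-4=-5, -1+3=2, -1+4=3
a = 5: 5+-4=1, 5+3=8, 5+4=9
a = 11: 11+-4=7, 11+3=14, 11+4=15
Collecting distinct sums: A + B = {-11, -9, -5, -4, -3, -2, -1, 1, 2, 3, 7, 8, 9, 14, 15}
|A + B| = 15

A + B = {-11, -9, -5, -4, -3, -2, -1, 1, 2, 3, 7, 8, 9, 14, 15}


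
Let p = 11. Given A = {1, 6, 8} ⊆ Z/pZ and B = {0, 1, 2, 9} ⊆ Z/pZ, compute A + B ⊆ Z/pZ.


Work in Z/11Z: reduce every sum a + b modulo 11.
Enumerate all 12 pairs:
a = 1: 1+0=1, 1+1=2, 1+2=3, 1+9=10
a = 6: 6+0=6, 6+1=7, 6+2=8, 6+9=4
a = 8: 8+0=8, 8+1=9, 8+2=10, 8+9=6
Distinct residues collected: {1, 2, 3, 4, 6, 7, 8, 9, 10}
|A + B| = 9 (out of 11 total residues).

A + B = {1, 2, 3, 4, 6, 7, 8, 9, 10}


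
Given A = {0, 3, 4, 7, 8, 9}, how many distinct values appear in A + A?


A + A = {a + a' : a, a' ∈ A}; |A| = 6.
General bounds: 2|A| - 1 ≤ |A + A| ≤ |A|(|A|+1)/2, i.e. 11 ≤ |A + A| ≤ 21.
Lower bound 2|A|-1 is attained iff A is an arithmetic progression.
Enumerate sums a + a' for a ≤ a' (symmetric, so this suffices):
a = 0: 0+0=0, 0+3=3, 0+4=4, 0+7=7, 0+8=8, 0+9=9
a = 3: 3+3=6, 3+4=7, 3+7=10, 3+8=11, 3+9=12
a = 4: 4+4=8, 4+7=11, 4+8=12, 4+9=13
a = 7: 7+7=14, 7+8=15, 7+9=16
a = 8: 8+8=16, 8+9=17
a = 9: 9+9=18
Distinct sums: {0, 3, 4, 6, 7, 8, 9, 10, 11, 12, 13, 14, 15, 16, 17, 18}
|A + A| = 16

|A + A| = 16


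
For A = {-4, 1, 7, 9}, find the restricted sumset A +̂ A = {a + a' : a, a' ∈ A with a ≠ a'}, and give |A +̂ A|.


Restricted sumset: A +̂ A = {a + a' : a ∈ A, a' ∈ A, a ≠ a'}.
Equivalently, take A + A and drop any sum 2a that is achievable ONLY as a + a for a ∈ A (i.e. sums representable only with equal summands).
Enumerate pairs (a, a') with a < a' (symmetric, so each unordered pair gives one sum; this covers all a ≠ a'):
  -4 + 1 = -3
  -4 + 7 = 3
  -4 + 9 = 5
  1 + 7 = 8
  1 + 9 = 10
  7 + 9 = 16
Collected distinct sums: {-3, 3, 5, 8, 10, 16}
|A +̂ A| = 6
(Reference bound: |A +̂ A| ≥ 2|A| - 3 for |A| ≥ 2, with |A| = 4 giving ≥ 5.)

|A +̂ A| = 6


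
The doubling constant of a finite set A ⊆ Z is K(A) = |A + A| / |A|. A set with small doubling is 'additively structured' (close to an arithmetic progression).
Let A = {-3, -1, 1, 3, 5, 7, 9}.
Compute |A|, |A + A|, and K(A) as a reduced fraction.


|A| = 7.
Compute A + A by enumerating all 49 pairs.
A + A = {-6, -4, -2, 0, 2, 4, 6, 8, 10, 12, 14, 16, 18}, so |A + A| = 13.
K = |A + A| / |A| = 13/7 (already in lowest terms) ≈ 1.8571.
Reference: AP of size 7 gives K = 13/7 ≈ 1.8571; a fully generic set of size 7 gives K ≈ 4.0000.

|A| = 7, |A + A| = 13, K = 13/7.


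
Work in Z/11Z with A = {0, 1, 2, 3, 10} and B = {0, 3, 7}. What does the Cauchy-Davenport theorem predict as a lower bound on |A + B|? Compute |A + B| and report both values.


Cauchy-Davenport: |A + B| ≥ min(p, |A| + |B| - 1) for A, B nonempty in Z/pZ.
|A| = 5, |B| = 3, p = 11.
CD lower bound = min(11, 5 + 3 - 1) = min(11, 7) = 7.
Compute A + B mod 11 directly:
a = 0: 0+0=0, 0+3=3, 0+7=7
a = 1: 1+0=1, 1+3=4, 1+7=8
a = 2: 2+0=2, 2+3=5, 2+7=9
a = 3: 3+0=3, 3+3=6, 3+7=10
a = 10: 10+0=10, 10+3=2, 10+7=6
A + B = {0, 1, 2, 3, 4, 5, 6, 7, 8, 9, 10}, so |A + B| = 11.
Verify: 11 ≥ 7? Yes ✓.

CD lower bound = 7, actual |A + B| = 11.


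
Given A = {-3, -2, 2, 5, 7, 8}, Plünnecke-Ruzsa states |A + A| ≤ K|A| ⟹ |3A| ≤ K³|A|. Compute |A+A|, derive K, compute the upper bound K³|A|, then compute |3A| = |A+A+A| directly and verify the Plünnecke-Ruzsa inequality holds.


|A| = 6.
Step 1: Compute A + A by enumerating all 36 pairs.
A + A = {-6, -5, -4, -1, 0, 2, 3, 4, 5, 6, 7, 9, 10, 12, 13, 14, 15, 16}, so |A + A| = 18.
Step 2: Doubling constant K = |A + A|/|A| = 18/6 = 18/6 ≈ 3.0000.
Step 3: Plünnecke-Ruzsa gives |3A| ≤ K³·|A| = (3.0000)³ · 6 ≈ 162.0000.
Step 4: Compute 3A = A + A + A directly by enumerating all triples (a,b,c) ∈ A³; |3A| = 33.
Step 5: Check 33 ≤ 162.0000? Yes ✓.

K = 18/6, Plünnecke-Ruzsa bound K³|A| ≈ 162.0000, |3A| = 33, inequality holds.


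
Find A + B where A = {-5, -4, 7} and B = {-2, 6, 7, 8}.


A + B = {a + b : a ∈ A, b ∈ B}.
Enumerate all |A|·|B| = 3·4 = 12 pairs (a, b) and collect distinct sums.
a = -5: -5+-2=-7, -5+6=1, -5+7=2, -5+8=3
a = -4: -4+-2=-6, -4+6=2, -4+7=3, -4+8=4
a = 7: 7+-2=5, 7+6=13, 7+7=14, 7+8=15
Collecting distinct sums: A + B = {-7, -6, 1, 2, 3, 4, 5, 13, 14, 15}
|A + B| = 10

A + B = {-7, -6, 1, 2, 3, 4, 5, 13, 14, 15}


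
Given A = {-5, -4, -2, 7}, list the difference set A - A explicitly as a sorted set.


A - A = {a - a' : a, a' ∈ A}.
Compute a - a' for each ordered pair (a, a'):
a = -5: -5--5=0, -5--4=-1, -5--2=-3, -5-7=-12
a = -4: -4--5=1, -4--4=0, -4--2=-2, -4-7=-11
a = -2: -2--5=3, -2--4=2, -2--2=0, -2-7=-9
a = 7: 7--5=12, 7--4=11, 7--2=9, 7-7=0
Collecting distinct values (and noting 0 appears from a-a):
A - A = {-12, -11, -9, -3, -2, -1, 0, 1, 2, 3, 9, 11, 12}
|A - A| = 13

A - A = {-12, -11, -9, -3, -2, -1, 0, 1, 2, 3, 9, 11, 12}


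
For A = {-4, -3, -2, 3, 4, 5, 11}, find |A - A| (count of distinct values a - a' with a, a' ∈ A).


A - A = {a - a' : a, a' ∈ A}; |A| = 7.
Bounds: 2|A|-1 ≤ |A - A| ≤ |A|² - |A| + 1, i.e. 13 ≤ |A - A| ≤ 43.
Note: 0 ∈ A - A always (from a - a). The set is symmetric: if d ∈ A - A then -d ∈ A - A.
Enumerate nonzero differences d = a - a' with a > a' (then include -d):
Positive differences: {1, 2, 5, 6, 7, 8, 9, 13, 14, 15}
Full difference set: {0} ∪ (positive diffs) ∪ (negative diffs).
|A - A| = 1 + 2·10 = 21 (matches direct enumeration: 21).

|A - A| = 21


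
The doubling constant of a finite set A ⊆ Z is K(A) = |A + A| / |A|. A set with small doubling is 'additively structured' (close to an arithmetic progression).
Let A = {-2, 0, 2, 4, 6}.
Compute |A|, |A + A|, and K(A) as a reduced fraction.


|A| = 5.
Compute A + A by enumerating all 25 pairs.
A + A = {-4, -2, 0, 2, 4, 6, 8, 10, 12}, so |A + A| = 9.
K = |A + A| / |A| = 9/5 (already in lowest terms) ≈ 1.8000.
Reference: AP of size 5 gives K = 9/5 ≈ 1.8000; a fully generic set of size 5 gives K ≈ 3.0000.

|A| = 5, |A + A| = 9, K = 9/5.


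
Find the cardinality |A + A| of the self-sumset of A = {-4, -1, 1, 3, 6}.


A + A = {a + a' : a, a' ∈ A}; |A| = 5.
General bounds: 2|A| - 1 ≤ |A + A| ≤ |A|(|A|+1)/2, i.e. 9 ≤ |A + A| ≤ 15.
Lower bound 2|A|-1 is attained iff A is an arithmetic progression.
Enumerate sums a + a' for a ≤ a' (symmetric, so this suffices):
a = -4: -4+-4=-8, -4+-1=-5, -4+1=-3, -4+3=-1, -4+6=2
a = -1: -1+-1=-2, -1+1=0, -1+3=2, -1+6=5
a = 1: 1+1=2, 1+3=4, 1+6=7
a = 3: 3+3=6, 3+6=9
a = 6: 6+6=12
Distinct sums: {-8, -5, -3, -2, -1, 0, 2, 4, 5, 6, 7, 9, 12}
|A + A| = 13

|A + A| = 13


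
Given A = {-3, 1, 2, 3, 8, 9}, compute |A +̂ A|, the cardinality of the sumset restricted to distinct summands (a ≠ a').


Restricted sumset: A +̂ A = {a + a' : a ∈ A, a' ∈ A, a ≠ a'}.
Equivalently, take A + A and drop any sum 2a that is achievable ONLY as a + a for a ∈ A (i.e. sums representable only with equal summands).
Enumerate pairs (a, a') with a < a' (symmetric, so each unordered pair gives one sum; this covers all a ≠ a'):
  -3 + 1 = -2
  -3 + 2 = -1
  -3 + 3 = 0
  -3 + 8 = 5
  -3 + 9 = 6
  1 + 2 = 3
  1 + 3 = 4
  1 + 8 = 9
  1 + 9 = 10
  2 + 3 = 5
  2 + 8 = 10
  2 + 9 = 11
  3 + 8 = 11
  3 + 9 = 12
  8 + 9 = 17
Collected distinct sums: {-2, -1, 0, 3, 4, 5, 6, 9, 10, 11, 12, 17}
|A +̂ A| = 12
(Reference bound: |A +̂ A| ≥ 2|A| - 3 for |A| ≥ 2, with |A| = 6 giving ≥ 9.)

|A +̂ A| = 12


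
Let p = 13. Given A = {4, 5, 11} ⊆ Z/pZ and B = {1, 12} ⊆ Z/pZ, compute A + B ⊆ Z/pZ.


Work in Z/13Z: reduce every sum a + b modulo 13.
Enumerate all 6 pairs:
a = 4: 4+1=5, 4+12=3
a = 5: 5+1=6, 5+12=4
a = 11: 11+1=12, 11+12=10
Distinct residues collected: {3, 4, 5, 6, 10, 12}
|A + B| = 6 (out of 13 total residues).

A + B = {3, 4, 5, 6, 10, 12}


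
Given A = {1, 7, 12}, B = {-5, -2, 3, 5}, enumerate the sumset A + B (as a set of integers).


A + B = {a + b : a ∈ A, b ∈ B}.
Enumerate all |A|·|B| = 3·4 = 12 pairs (a, b) and collect distinct sums.
a = 1: 1+-5=-4, 1+-2=-1, 1+3=4, 1+5=6
a = 7: 7+-5=2, 7+-2=5, 7+3=10, 7+5=12
a = 12: 12+-5=7, 12+-2=10, 12+3=15, 12+5=17
Collecting distinct sums: A + B = {-4, -1, 2, 4, 5, 6, 7, 10, 12, 15, 17}
|A + B| = 11

A + B = {-4, -1, 2, 4, 5, 6, 7, 10, 12, 15, 17}


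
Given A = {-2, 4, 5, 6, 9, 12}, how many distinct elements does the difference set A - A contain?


A - A = {a - a' : a, a' ∈ A}; |A| = 6.
Bounds: 2|A|-1 ≤ |A - A| ≤ |A|² - |A| + 1, i.e. 11 ≤ |A - A| ≤ 31.
Note: 0 ∈ A - A always (from a - a). The set is symmetric: if d ∈ A - A then -d ∈ A - A.
Enumerate nonzero differences d = a - a' with a > a' (then include -d):
Positive differences: {1, 2, 3, 4, 5, 6, 7, 8, 11, 14}
Full difference set: {0} ∪ (positive diffs) ∪ (negative diffs).
|A - A| = 1 + 2·10 = 21 (matches direct enumeration: 21).

|A - A| = 21


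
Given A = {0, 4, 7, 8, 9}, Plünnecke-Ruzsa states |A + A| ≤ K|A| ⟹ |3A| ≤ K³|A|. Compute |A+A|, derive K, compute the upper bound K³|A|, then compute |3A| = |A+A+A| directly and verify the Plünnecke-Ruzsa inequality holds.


|A| = 5.
Step 1: Compute A + A by enumerating all 25 pairs.
A + A = {0, 4, 7, 8, 9, 11, 12, 13, 14, 15, 16, 17, 18}, so |A + A| = 13.
Step 2: Doubling constant K = |A + A|/|A| = 13/5 = 13/5 ≈ 2.6000.
Step 3: Plünnecke-Ruzsa gives |3A| ≤ K³·|A| = (2.6000)³ · 5 ≈ 87.8800.
Step 4: Compute 3A = A + A + A directly by enumerating all triples (a,b,c) ∈ A³; |3A| = 22.
Step 5: Check 22 ≤ 87.8800? Yes ✓.

K = 13/5, Plünnecke-Ruzsa bound K³|A| ≈ 87.8800, |3A| = 22, inequality holds.


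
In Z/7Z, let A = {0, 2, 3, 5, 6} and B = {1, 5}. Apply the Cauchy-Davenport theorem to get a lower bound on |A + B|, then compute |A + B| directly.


Cauchy-Davenport: |A + B| ≥ min(p, |A| + |B| - 1) for A, B nonempty in Z/pZ.
|A| = 5, |B| = 2, p = 7.
CD lower bound = min(7, 5 + 2 - 1) = min(7, 6) = 6.
Compute A + B mod 7 directly:
a = 0: 0+1=1, 0+5=5
a = 2: 2+1=3, 2+5=0
a = 3: 3+1=4, 3+5=1
a = 5: 5+1=6, 5+5=3
a = 6: 6+1=0, 6+5=4
A + B = {0, 1, 3, 4, 5, 6}, so |A + B| = 6.
Verify: 6 ≥ 6? Yes ✓.

CD lower bound = 6, actual |A + B| = 6.


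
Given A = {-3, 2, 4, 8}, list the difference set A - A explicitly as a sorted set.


A - A = {a - a' : a, a' ∈ A}.
Compute a - a' for each ordered pair (a, a'):
a = -3: -3--3=0, -3-2=-5, -3-4=-7, -3-8=-11
a = 2: 2--3=5, 2-2=0, 2-4=-2, 2-8=-6
a = 4: 4--3=7, 4-2=2, 4-4=0, 4-8=-4
a = 8: 8--3=11, 8-2=6, 8-4=4, 8-8=0
Collecting distinct values (and noting 0 appears from a-a):
A - A = {-11, -7, -6, -5, -4, -2, 0, 2, 4, 5, 6, 7, 11}
|A - A| = 13

A - A = {-11, -7, -6, -5, -4, -2, 0, 2, 4, 5, 6, 7, 11}


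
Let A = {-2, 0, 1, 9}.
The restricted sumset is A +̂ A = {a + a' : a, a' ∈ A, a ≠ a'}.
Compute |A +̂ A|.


Restricted sumset: A +̂ A = {a + a' : a ∈ A, a' ∈ A, a ≠ a'}.
Equivalently, take A + A and drop any sum 2a that is achievable ONLY as a + a for a ∈ A (i.e. sums representable only with equal summands).
Enumerate pairs (a, a') with a < a' (symmetric, so each unordered pair gives one sum; this covers all a ≠ a'):
  -2 + 0 = -2
  -2 + 1 = -1
  -2 + 9 = 7
  0 + 1 = 1
  0 + 9 = 9
  1 + 9 = 10
Collected distinct sums: {-2, -1, 1, 7, 9, 10}
|A +̂ A| = 6
(Reference bound: |A +̂ A| ≥ 2|A| - 3 for |A| ≥ 2, with |A| = 4 giving ≥ 5.)

|A +̂ A| = 6


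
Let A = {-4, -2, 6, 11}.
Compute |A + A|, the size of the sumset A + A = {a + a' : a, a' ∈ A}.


A + A = {a + a' : a, a' ∈ A}; |A| = 4.
General bounds: 2|A| - 1 ≤ |A + A| ≤ |A|(|A|+1)/2, i.e. 7 ≤ |A + A| ≤ 10.
Lower bound 2|A|-1 is attained iff A is an arithmetic progression.
Enumerate sums a + a' for a ≤ a' (symmetric, so this suffices):
a = -4: -4+-4=-8, -4+-2=-6, -4+6=2, -4+11=7
a = -2: -2+-2=-4, -2+6=4, -2+11=9
a = 6: 6+6=12, 6+11=17
a = 11: 11+11=22
Distinct sums: {-8, -6, -4, 2, 4, 7, 9, 12, 17, 22}
|A + A| = 10

|A + A| = 10


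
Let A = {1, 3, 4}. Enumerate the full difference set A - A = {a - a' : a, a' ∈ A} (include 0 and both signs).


A - A = {a - a' : a, a' ∈ A}.
Compute a - a' for each ordered pair (a, a'):
a = 1: 1-1=0, 1-3=-2, 1-4=-3
a = 3: 3-1=2, 3-3=0, 3-4=-1
a = 4: 4-1=3, 4-3=1, 4-4=0
Collecting distinct values (and noting 0 appears from a-a):
A - A = {-3, -2, -1, 0, 1, 2, 3}
|A - A| = 7

A - A = {-3, -2, -1, 0, 1, 2, 3}


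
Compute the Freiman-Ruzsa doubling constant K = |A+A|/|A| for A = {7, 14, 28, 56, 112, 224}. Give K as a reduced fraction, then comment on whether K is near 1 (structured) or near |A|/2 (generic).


|A| = 6.
Compute A + A by enumerating all 36 pairs.
A + A = {14, 21, 28, 35, 42, 56, 63, 70, 84, 112, 119, 126, 140, 168, 224, 231, 238, 252, 280, 336, 448}, so |A + A| = 21.
K = |A + A| / |A| = 21/6 = 7/2 ≈ 3.5000.
Reference: AP of size 6 gives K = 11/6 ≈ 1.8333; a fully generic set of size 6 gives K ≈ 3.5000.

|A| = 6, |A + A| = 21, K = 21/6 = 7/2.


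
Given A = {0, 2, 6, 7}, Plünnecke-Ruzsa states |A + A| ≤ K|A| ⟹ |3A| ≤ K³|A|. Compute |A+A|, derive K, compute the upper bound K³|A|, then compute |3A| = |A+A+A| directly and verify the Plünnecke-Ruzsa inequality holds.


|A| = 4.
Step 1: Compute A + A by enumerating all 16 pairs.
A + A = {0, 2, 4, 6, 7, 8, 9, 12, 13, 14}, so |A + A| = 10.
Step 2: Doubling constant K = |A + A|/|A| = 10/4 = 10/4 ≈ 2.5000.
Step 3: Plünnecke-Ruzsa gives |3A| ≤ K³·|A| = (2.5000)³ · 4 ≈ 62.5000.
Step 4: Compute 3A = A + A + A directly by enumerating all triples (a,b,c) ∈ A³; |3A| = 18.
Step 5: Check 18 ≤ 62.5000? Yes ✓.

K = 10/4, Plünnecke-Ruzsa bound K³|A| ≈ 62.5000, |3A| = 18, inequality holds.


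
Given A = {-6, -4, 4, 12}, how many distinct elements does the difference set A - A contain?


A - A = {a - a' : a, a' ∈ A}; |A| = 4.
Bounds: 2|A|-1 ≤ |A - A| ≤ |A|² - |A| + 1, i.e. 7 ≤ |A - A| ≤ 13.
Note: 0 ∈ A - A always (from a - a). The set is symmetric: if d ∈ A - A then -d ∈ A - A.
Enumerate nonzero differences d = a - a' with a > a' (then include -d):
Positive differences: {2, 8, 10, 16, 18}
Full difference set: {0} ∪ (positive diffs) ∪ (negative diffs).
|A - A| = 1 + 2·5 = 11 (matches direct enumeration: 11).

|A - A| = 11
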